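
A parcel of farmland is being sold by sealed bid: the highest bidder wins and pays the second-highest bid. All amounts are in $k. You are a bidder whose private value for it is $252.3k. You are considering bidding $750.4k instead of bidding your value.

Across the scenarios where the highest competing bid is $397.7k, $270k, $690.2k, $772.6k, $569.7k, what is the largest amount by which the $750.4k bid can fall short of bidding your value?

$397.7k: truthful gives $0k, deviation gives −$145.4k → loss $145.4k.
$270k: truthful gives $0k, deviation gives −$17.7k → loss $17.7k.
$690.2k: truthful gives $0k, deviation gives −$437.9k → loss $437.9k.
$772.6k: same outcome either way → loss $0k.
$569.7k: truthful gives $0k, deviation gives −$317.4k → loss $317.4k.
Maximum loss: $437.9k.

$437.9k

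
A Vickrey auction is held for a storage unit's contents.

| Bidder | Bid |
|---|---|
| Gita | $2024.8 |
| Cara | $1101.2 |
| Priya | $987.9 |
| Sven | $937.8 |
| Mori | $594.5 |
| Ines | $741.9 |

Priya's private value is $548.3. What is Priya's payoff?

Highest bid: Gita at $2024.8, so Gita wins.
Second-highest bid: Cara at $1101.2 — that is the price the winner pays.
Priya did not win, so Priya pays nothing and receives nothing: payoff $0.

$0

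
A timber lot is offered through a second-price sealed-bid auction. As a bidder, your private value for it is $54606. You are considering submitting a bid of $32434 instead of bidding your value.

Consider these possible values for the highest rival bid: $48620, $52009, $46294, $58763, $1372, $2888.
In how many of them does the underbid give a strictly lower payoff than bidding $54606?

3

The deviation hurts exactly when the highest competing bid lies strictly between $32434 and $54606 — underbidding then forfeits a profitable win.
$48620: inside the interval → strictly worse (loss $5986).
$52009: inside the interval → strictly worse (loss $2597).
$46294: inside the interval → strictly worse (loss $8312).
$58763: above both → same outcome either way.
$1372: below both → same outcome either way.
$2888: below both → same outcome either way.
Count: 3.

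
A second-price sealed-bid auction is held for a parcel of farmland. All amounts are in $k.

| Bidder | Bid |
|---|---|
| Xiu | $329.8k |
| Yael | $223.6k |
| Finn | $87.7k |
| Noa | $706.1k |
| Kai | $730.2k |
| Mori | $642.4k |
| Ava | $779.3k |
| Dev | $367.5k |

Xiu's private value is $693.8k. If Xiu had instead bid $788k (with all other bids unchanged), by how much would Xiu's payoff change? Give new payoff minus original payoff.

−$85.5k

The highest bid among the other bidders is $779.3k; Xiu's bid doesn't change that.
Original bid $329.8k: Xiu is not highest (top rival bid is $779.3k); payoff $0k.
Alternative bid $788k: Xiu is highest, pays the top rival bid $779.3k; payoff $693.8k − $779.3k = −$85.5k.
Change in payoff = −$85.5k − ($0k) = −$85.5k.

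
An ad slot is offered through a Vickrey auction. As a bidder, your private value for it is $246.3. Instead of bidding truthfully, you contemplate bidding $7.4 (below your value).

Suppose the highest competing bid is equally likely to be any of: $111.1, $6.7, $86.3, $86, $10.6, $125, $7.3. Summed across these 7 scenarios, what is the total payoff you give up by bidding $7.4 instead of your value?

The deviation costs you only when the competing bid falls strictly between $7.4 and $246.3; elsewhere both bids give the same outcome.
$111.1: truthful payoff $135.2, deviation payoff $0 → loss $135.2.
$6.7: outcomes coincide → loss $0.
$86.3: truthful payoff $160, deviation payoff $0 → loss $160.
$86: truthful payoff $160.3, deviation payoff $0 → loss $160.3.
$10.6: truthful payoff $235.7, deviation payoff $0 → loss $235.7.
$125: truthful payoff $121.3, deviation payoff $0 → loss $121.3.
$7.3: outcomes coincide → loss $0.
Total loss = $135.2 + $160 + $160.3 + $235.7 + $121.3 = $812.5.

$812.5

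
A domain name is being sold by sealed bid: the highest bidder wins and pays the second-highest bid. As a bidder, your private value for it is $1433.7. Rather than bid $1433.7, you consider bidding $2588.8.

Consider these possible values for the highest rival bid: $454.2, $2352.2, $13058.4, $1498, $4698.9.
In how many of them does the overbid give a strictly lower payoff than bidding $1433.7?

2

The deviation hurts exactly when the highest competing bid lies strictly between $1433.7 and $2588.8 — overbidding then wins at a price above your value.
$454.2: below both → same outcome either way.
$2352.2: inside the interval → strictly worse (loss $918.5).
$13058.4: above both → same outcome either way.
$1498: inside the interval → strictly worse (loss $64.3).
$4698.9: above both → same outcome either way.
Count: 2.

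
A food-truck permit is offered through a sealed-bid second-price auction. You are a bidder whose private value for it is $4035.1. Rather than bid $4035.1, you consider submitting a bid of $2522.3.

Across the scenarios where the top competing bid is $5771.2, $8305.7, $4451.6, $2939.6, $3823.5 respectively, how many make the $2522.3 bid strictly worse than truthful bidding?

2

The deviation hurts exactly when the highest competing bid lies strictly between $2522.3 and $4035.1 — underbidding then forfeits a profitable win.
$5771.2: above both → same outcome either way.
$8305.7: above both → same outcome either way.
$4451.6: above both → same outcome either way.
$2939.6: inside the interval → strictly worse (loss $1095.5).
$3823.5: inside the interval → strictly worse (loss $211.6).
Count: 2.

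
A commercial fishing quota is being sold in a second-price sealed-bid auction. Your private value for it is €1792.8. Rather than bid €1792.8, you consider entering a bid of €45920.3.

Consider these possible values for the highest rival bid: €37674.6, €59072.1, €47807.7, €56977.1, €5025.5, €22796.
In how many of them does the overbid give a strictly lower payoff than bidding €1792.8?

3

The deviation hurts exactly when the highest competing bid lies strictly between €1792.8 and €45920.3 — overbidding then wins at a price above your value.
€37674.6: inside the interval → strictly worse (loss €35881.8).
€59072.1: above both → same outcome either way.
€47807.7: above both → same outcome either way.
€56977.1: above both → same outcome either way.
€5025.5: inside the interval → strictly worse (loss €3232.7).
€22796: inside the interval → strictly worse (loss €21003.2).
Count: 3.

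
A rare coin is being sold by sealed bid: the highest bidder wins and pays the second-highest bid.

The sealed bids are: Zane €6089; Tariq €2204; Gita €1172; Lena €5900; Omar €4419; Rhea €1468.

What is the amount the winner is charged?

Highest bid: Zane at €6089, so Zane wins.
Second-highest bid: Lena at €5900 — that is the price the winner pays.

€5900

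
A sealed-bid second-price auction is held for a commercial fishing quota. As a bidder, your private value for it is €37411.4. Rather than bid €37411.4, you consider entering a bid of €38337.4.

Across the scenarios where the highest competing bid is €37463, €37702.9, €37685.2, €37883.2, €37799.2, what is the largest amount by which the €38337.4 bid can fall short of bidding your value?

€471.8

€37463: truthful gives €0, deviation gives −€51.6 → loss €51.6.
€37702.9: truthful gives €0, deviation gives −€291.5 → loss €291.5.
€37685.2: truthful gives €0, deviation gives −€273.8 → loss €273.8.
€37883.2: truthful gives €0, deviation gives −€471.8 → loss €471.8.
€37799.2: truthful gives €0, deviation gives −€387.8 → loss €387.8.
Maximum loss: €471.8.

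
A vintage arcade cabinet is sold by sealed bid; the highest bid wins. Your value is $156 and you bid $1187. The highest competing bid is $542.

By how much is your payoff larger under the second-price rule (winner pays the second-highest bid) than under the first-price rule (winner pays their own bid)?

$645

You have the highest bid, so you win under either rule.
Second-price: pay $542 → payoff −$386.
First-price: pay your own bid $1187 → payoff −$1031.
Difference = −$386 − (−$1031) = $645.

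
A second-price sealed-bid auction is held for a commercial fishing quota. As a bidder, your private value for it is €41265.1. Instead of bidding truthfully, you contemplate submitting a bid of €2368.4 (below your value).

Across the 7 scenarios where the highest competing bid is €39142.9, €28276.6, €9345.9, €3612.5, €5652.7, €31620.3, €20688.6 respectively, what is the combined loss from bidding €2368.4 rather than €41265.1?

The deviation costs you only when the competing bid falls strictly between €2368.4 and €41265.1; elsewhere both bids give the same outcome.
€39142.9: truthful payoff €2122.2, deviation payoff €0 → loss €2122.2.
€28276.6: truthful payoff €12988.5, deviation payoff €0 → loss €12988.5.
€9345.9: truthful payoff €31919.2, deviation payoff €0 → loss €31919.2.
€3612.5: truthful payoff €37652.6, deviation payoff €0 → loss €37652.6.
€5652.7: truthful payoff €35612.4, deviation payoff €0 → loss €35612.4.
€31620.3: truthful payoff €9644.8, deviation payoff €0 → loss €9644.8.
€20688.6: truthful payoff €20576.5, deviation payoff €0 → loss €20576.5.
Total loss = €2122.2 + €12988.5 + €31919.2 + €37652.6 + €35612.4 + €9644.8 + €20576.5 = €150516.2.

€150516.2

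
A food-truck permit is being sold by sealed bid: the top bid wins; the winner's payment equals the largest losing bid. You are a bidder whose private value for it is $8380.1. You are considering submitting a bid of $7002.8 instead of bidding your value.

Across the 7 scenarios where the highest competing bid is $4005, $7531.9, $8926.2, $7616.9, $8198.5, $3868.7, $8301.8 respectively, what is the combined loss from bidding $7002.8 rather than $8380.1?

The deviation costs you only when the competing bid falls strictly between $7002.8 and $8380.1; elsewhere both bids give the same outcome.
$4005: outcomes coincide → loss $0.
$7531.9: truthful payoff $848.2, deviation payoff $0 → loss $848.2.
$8926.2: outcomes coincide → loss $0.
$7616.9: truthful payoff $763.2, deviation payoff $0 → loss $763.2.
$8198.5: truthful payoff $181.6, deviation payoff $0 → loss $181.6.
$3868.7: outcomes coincide → loss $0.
$8301.8: truthful payoff $78.3, deviation payoff $0 → loss $78.3.
Total loss = $848.2 + $763.2 + $181.6 + $78.3 = $1871.3.
In a second-price auction your bid sets only whether you win, not what you pay, so bidding your true value is weakly dominant.

$1871.3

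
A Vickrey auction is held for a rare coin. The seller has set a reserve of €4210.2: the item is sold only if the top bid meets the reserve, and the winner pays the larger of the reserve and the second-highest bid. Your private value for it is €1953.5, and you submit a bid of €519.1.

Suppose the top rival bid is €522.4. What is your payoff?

€0

Your bid €519.1 is below the highest competing bid €522.4, so you lose. Payoff €0.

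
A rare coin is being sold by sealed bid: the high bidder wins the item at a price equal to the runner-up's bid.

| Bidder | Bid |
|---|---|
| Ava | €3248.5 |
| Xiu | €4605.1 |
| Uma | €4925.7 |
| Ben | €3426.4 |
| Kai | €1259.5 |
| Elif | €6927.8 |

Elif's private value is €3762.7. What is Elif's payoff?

Highest bid: Elif at €6927.8, so Elif wins.
Second-highest bid: Uma at €4925.7 — that is the price the winner pays.
Elif's payoff = value − price = €3762.7 − €4925.7 = −€1163.

−€1163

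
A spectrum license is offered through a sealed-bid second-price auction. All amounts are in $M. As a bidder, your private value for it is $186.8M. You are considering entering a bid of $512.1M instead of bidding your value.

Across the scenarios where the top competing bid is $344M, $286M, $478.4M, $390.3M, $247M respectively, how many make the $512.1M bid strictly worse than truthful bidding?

The deviation hurts exactly when the highest competing bid lies strictly between $186.8M and $512.1M — overbidding then wins at a price above your value.
$344M: inside the interval → strictly worse (loss $157.2M).
$286M: inside the interval → strictly worse (loss $99.2M).
$478.4M: inside the interval → strictly worse (loss $291.6M).
$390.3M: inside the interval → strictly worse (loss $203.5M).
$247M: inside the interval → strictly worse (loss $60.2M).
Count: 5.

5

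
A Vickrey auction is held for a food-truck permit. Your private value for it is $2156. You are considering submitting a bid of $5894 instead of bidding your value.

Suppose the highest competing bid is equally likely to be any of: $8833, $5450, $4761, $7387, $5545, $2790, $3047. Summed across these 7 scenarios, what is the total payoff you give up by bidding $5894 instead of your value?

The deviation costs you only when the competing bid falls strictly between $2156 and $5894; elsewhere both bids give the same outcome.
$8833: outcomes coincide → loss $0.
$5450: truthful payoff $0, deviation payoff −$3294 → loss $3294.
$4761: truthful payoff $0, deviation payoff −$2605 → loss $2605.
$7387: outcomes coincide → loss $0.
$5545: truthful payoff $0, deviation payoff −$3389 → loss $3389.
$2790: truthful payoff $0, deviation payoff −$634 → loss $634.
$3047: truthful payoff $0, deviation payoff −$891 → loss $891.
Total loss = $3294 + $2605 + $3389 + $634 + $891 = $10813.
Truthful bidding weakly dominates here: raising your bid can only win items priced above your value, and lowering it can only forfeit items priced below.

$10813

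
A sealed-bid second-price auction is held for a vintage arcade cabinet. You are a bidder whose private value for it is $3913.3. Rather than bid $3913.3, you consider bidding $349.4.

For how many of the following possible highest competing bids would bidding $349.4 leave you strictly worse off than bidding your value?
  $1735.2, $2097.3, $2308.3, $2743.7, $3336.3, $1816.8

6

The deviation hurts exactly when the highest competing bid lies strictly between $349.4 and $3913.3 — underbidding then forfeits a profitable win.
$1735.2: inside the interval → strictly worse (loss $2178.1).
$2097.3: inside the interval → strictly worse (loss $1816).
$2308.3: inside the interval → strictly worse (loss $1605).
$2743.7: inside the interval → strictly worse (loss $1169.6).
$3336.3: inside the interval → strictly worse (loss $577).
$1816.8: inside the interval → strictly worse (loss $2096.5).
Count: 6.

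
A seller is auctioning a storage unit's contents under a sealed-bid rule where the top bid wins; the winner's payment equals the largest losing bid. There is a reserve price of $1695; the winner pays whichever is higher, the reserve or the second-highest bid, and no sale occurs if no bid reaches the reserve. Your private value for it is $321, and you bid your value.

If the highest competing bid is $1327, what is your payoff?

$0

Your bid $321 is below the highest competing bid $1327, so you lose. Payoff $0.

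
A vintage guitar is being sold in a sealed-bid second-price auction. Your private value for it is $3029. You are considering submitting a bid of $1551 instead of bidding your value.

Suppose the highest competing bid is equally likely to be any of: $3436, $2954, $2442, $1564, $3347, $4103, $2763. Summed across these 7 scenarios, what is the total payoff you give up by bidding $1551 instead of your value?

The deviation costs you only when the competing bid falls strictly between $1551 and $3029; elsewhere both bids give the same outcome.
$3436: outcomes coincide → loss $0.
$2954: truthful payoff $75, deviation payoff $0 → loss $75.
$2442: truthful payoff $587, deviation payoff $0 → loss $587.
$1564: truthful payoff $1465, deviation payoff $0 → loss $1465.
$3347: outcomes coincide → loss $0.
$4103: outcomes coincide → loss $0.
$2763: truthful payoff $266, deviation payoff $0 → loss $266.
Total loss = $75 + $587 + $1465 + $266 = $2393.

$2393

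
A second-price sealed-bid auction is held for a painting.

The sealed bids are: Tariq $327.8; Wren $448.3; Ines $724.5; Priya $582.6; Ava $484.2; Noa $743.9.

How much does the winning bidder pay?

$724.5

Highest bid: Noa at $743.9, so Noa wins.
Second-highest bid: Ines at $724.5 — that is the price the winner pays.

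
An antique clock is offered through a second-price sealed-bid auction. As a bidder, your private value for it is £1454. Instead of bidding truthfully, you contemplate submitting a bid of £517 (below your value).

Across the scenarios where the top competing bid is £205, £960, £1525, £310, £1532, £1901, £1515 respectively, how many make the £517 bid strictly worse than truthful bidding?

The deviation hurts exactly when the highest competing bid lies strictly between £517 and £1454 — underbidding then forfeits a profitable win.
£205: below both → same outcome either way.
£960: inside the interval → strictly worse (loss £494).
£1525: above both → same outcome either way.
£310: below both → same outcome either way.
£1532: above both → same outcome either way.
£1901: above both → same outcome either way.
£1515: above both → same outcome either way.
Count: 1.

1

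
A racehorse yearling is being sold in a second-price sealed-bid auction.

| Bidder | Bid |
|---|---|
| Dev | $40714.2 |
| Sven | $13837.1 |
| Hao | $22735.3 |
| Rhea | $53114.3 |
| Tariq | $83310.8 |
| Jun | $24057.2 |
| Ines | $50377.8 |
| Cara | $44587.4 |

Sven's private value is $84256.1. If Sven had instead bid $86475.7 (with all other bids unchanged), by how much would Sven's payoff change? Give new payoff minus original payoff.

The highest bid among the other bidders is $83310.8; Sven's bid doesn't change that.
Original bid $13837.1: Sven is not highest (top rival bid is $83310.8); payoff $0.
Alternative bid $86475.7: Sven is highest, pays the top rival bid $83310.8; payoff $84256.1 − $83310.8 = $945.3.
Change in payoff = $945.3 − ($0) = $945.3.

$945.3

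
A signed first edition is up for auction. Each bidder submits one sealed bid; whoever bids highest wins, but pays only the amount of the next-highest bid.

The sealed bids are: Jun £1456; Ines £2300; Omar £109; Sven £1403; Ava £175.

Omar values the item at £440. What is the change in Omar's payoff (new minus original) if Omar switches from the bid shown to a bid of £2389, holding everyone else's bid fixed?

The highest bid among the other bidders is £2300; Omar's bid doesn't change that.
Original bid £109: Omar is not highest (top rival bid is £2300); payoff £0.
Alternative bid £2389: Omar is highest, pays the top rival bid £2300; payoff £440 − £2300 = −£1860.
Change in payoff = −£1860 − (£0) = −£1860.

−£1860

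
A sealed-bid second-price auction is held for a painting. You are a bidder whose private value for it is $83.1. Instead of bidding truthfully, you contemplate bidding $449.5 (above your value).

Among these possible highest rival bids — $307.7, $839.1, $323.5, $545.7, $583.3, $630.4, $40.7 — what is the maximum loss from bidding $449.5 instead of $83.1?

$240.4

$307.7: truthful gives $0, deviation gives −$224.6 → loss $224.6.
$839.1: same outcome either way → loss $0.
$323.5: truthful gives $0, deviation gives −$240.4 → loss $240.4.
$545.7: same outcome either way → loss $0.
$583.3: same outcome either way → loss $0.
$630.4: same outcome either way → loss $0.
$40.7: same outcome either way → loss $0.
Maximum loss: $240.4.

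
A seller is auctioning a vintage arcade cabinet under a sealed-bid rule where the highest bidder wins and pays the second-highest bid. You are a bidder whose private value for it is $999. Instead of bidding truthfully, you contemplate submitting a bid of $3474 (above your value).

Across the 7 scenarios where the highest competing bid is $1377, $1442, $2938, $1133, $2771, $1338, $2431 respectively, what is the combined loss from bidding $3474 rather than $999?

The deviation costs you only when the competing bid falls strictly between $999 and $3474; elsewhere both bids give the same outcome.
$1377: truthful payoff $0, deviation payoff −$378 → loss $378.
$1442: truthful payoff $0, deviation payoff −$443 → loss $443.
$2938: truthful payoff $0, deviation payoff −$1939 → loss $1939.
$1133: truthful payoff $0, deviation payoff −$134 → loss $134.
$2771: truthful payoff $0, deviation payoff −$1772 → loss $1772.
$1338: truthful payoff $0, deviation payoff −$339 → loss $339.
$2431: truthful payoff $0, deviation payoff −$1432 → loss $1432.
Total loss = $378 + $443 + $1939 + $134 + $1772 + $339 + $1432 = $6437.

$6437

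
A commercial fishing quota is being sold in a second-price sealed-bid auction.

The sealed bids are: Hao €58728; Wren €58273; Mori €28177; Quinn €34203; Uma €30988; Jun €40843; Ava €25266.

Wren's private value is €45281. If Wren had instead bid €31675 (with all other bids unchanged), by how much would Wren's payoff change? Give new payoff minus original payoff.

The highest bid among the other bidders is €58728; Wren's bid doesn't change that.
Original bid €58273: Wren is not highest (top rival bid is €58728); payoff €0.
Alternative bid €31675: Wren is not highest (top rival bid is €58728); payoff €0.
Change in payoff = €0 − (€0) = €0.

€0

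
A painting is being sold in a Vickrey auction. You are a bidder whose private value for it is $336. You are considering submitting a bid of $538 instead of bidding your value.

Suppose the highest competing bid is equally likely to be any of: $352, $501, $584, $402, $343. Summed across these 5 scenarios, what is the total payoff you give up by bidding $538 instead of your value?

The deviation costs you only when the competing bid falls strictly between $336 and $538; elsewhere both bids give the same outcome.
$352: truthful payoff $0, deviation payoff −$16 → loss $16.
$501: truthful payoff $0, deviation payoff −$165 → loss $165.
$584: outcomes coincide → loss $0.
$402: truthful payoff $0, deviation payoff −$66 → loss $66.
$343: truthful payoff $0, deviation payoff −$7 → loss $7.
Total loss = $16 + $165 + $66 + $7 = $254.

$254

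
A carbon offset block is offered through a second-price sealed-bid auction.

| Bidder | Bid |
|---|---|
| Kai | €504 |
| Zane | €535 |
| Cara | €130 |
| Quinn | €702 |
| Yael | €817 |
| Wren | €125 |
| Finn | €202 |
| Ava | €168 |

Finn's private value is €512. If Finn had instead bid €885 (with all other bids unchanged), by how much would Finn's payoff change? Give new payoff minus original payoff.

The highest bid among the other bidders is €817; Finn's bid doesn't change that.
Original bid €202: Finn is not highest (top rival bid is €817); payoff €0.
Alternative bid €885: Finn is highest, pays the top rival bid €817; payoff €512 − €817 = −€305.
Change in payoff = −€305 − (€0) = −€305.

−€305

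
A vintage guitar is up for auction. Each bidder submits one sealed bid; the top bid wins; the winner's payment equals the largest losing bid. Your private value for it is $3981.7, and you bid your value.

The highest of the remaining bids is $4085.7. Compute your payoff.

Your bid $3981.7 is below the highest competing bid $4085.7, so you lose.
A losing bidder pays nothing and receives nothing: payoff = $0.

$0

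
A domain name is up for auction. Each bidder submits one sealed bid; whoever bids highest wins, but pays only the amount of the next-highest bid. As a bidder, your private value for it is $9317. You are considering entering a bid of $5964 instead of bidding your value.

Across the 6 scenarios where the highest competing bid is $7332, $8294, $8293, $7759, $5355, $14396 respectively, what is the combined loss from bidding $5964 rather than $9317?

The deviation costs you only when the competing bid falls strictly between $5964 and $9317; elsewhere both bids give the same outcome.
$7332: truthful payoff $1985, deviation payoff $0 → loss $1985.
$8294: truthful payoff $1023, deviation payoff $0 → loss $1023.
$8293: truthful payoff $1024, deviation payoff $0 → loss $1024.
$7759: truthful payoff $1558, deviation payoff $0 → loss $1558.
$5355: outcomes coincide → loss $0.
$14396: outcomes coincide → loss $0.
Total loss = $1985 + $1023 + $1024 + $1558 = $5590.
Because the price is fixed by the runner-up's bid, deviating from your value can only change a good outcome into a bad one — never the reverse.

$5590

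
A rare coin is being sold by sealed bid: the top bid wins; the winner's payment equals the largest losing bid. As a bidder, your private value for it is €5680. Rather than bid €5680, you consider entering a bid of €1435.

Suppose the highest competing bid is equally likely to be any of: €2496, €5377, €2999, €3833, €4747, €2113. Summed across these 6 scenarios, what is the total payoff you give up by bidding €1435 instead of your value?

€12515

The deviation costs you only when the competing bid falls strictly between €1435 and €5680; elsewhere both bids give the same outcome.
€2496: truthful payoff €3184, deviation payoff €0 → loss €3184.
€5377: truthful payoff €303, deviation payoff €0 → loss €303.
€2999: truthful payoff €2681, deviation payoff €0 → loss €2681.
€3833: truthful payoff €1847, deviation payoff €0 → loss €1847.
€4747: truthful payoff €933, deviation payoff €0 → loss €933.
€2113: truthful payoff €3567, deviation payoff €0 → loss €3567.
Total loss = €3184 + €303 + €2681 + €1847 + €933 + €3567 = €12515.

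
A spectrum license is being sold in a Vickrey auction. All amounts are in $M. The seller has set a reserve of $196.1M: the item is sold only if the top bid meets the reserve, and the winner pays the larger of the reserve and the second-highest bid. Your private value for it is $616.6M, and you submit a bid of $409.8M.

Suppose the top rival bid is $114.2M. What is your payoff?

Your bid $409.8M is the highest and exceeds the reserve.
Price = max(second-highest bid, reserve) = max($114.2M, $196.1M) = $196.1M.
Payoff = $616.6M − $196.1M = $420.5M.

$420.5M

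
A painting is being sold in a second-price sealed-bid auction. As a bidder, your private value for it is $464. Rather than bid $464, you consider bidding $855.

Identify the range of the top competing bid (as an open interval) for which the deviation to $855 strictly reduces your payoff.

If the competing bid is below $464, both bids win at the same price — no difference.
If it is above $855, both bids lose — no difference.
If it lies strictly between $464 and $855, bidding your value loses (payoff 0) while bidding $855 wins at a price above your value (payoff negative).
So the deviation strictly hurts on the open interval ($464, $855).
Truthful bidding weakly dominates here: raising your bid can only win items priced above your value, and lowering it can only forfeit items priced below.

($464, $855)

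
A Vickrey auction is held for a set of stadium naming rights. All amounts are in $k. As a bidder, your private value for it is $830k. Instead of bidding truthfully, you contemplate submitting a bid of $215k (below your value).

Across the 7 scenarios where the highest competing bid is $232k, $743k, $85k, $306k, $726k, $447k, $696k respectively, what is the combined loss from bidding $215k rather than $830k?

$1830k

The deviation costs you only when the competing bid falls strictly between $215k and $830k; elsewhere both bids give the same outcome.
$232k: truthful payoff $598k, deviation payoff $0k → loss $598k.
$743k: truthful payoff $87k, deviation payoff $0k → loss $87k.
$85k: outcomes coincide → loss $0k.
$306k: truthful payoff $524k, deviation payoff $0k → loss $524k.
$726k: truthful payoff $104k, deviation payoff $0k → loss $104k.
$447k: truthful payoff $383k, deviation payoff $0k → loss $383k.
$696k: truthful payoff $134k, deviation payoff $0k → loss $134k.
Total loss = $598k + $87k + $524k + $104k + $383k + $134k = $1830k.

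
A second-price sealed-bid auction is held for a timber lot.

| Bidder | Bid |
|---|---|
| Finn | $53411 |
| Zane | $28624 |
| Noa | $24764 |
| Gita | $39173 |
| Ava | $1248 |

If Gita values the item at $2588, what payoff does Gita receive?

Highest bid: Finn at $53411, so Finn wins.
Second-highest bid: Gita at $39173 — that is the price the winner pays.
Gita did not win, so Gita pays nothing and receives nothing: payoff $0.

$0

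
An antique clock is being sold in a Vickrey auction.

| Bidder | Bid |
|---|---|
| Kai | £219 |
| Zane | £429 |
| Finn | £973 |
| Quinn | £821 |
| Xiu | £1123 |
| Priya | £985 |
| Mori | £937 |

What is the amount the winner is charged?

Highest bid: Xiu at £1123, so Xiu wins.
Second-highest bid: Priya at £985 — that is the price the winner pays.

£985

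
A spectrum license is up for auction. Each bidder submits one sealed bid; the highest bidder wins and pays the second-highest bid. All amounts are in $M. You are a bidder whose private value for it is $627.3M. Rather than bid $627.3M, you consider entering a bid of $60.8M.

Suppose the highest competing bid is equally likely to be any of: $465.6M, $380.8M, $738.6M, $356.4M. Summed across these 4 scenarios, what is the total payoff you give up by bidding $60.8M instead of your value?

The deviation costs you only when the competing bid falls strictly between $60.8M and $627.3M; elsewhere both bids give the same outcome.
$465.6M: truthful payoff $161.7M, deviation payoff $0M → loss $161.7M.
$380.8M: truthful payoff $246.5M, deviation payoff $0M → loss $246.5M.
$738.6M: outcomes coincide → loss $0M.
$356.4M: truthful payoff $270.9M, deviation payoff $0M → loss $270.9M.
Total loss = $161.7M + $246.5M + $270.9M = $679.1M.

$679.1M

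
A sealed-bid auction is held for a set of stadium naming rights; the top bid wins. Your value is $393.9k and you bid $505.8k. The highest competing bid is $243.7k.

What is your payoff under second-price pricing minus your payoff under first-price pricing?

You have the highest bid, so you win under either rule.
Second-price: pay $243.7k → payoff $150.2k.
First-price: pay your own bid $505.8k → payoff −$111.9k.
Difference = $150.2k − (−$111.9k) = $262.1k.

$262.1k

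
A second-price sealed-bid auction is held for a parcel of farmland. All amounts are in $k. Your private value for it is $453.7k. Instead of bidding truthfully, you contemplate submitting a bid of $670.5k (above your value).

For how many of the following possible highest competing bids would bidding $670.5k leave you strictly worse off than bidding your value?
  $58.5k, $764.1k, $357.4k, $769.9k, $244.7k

The deviation hurts exactly when the highest competing bid lies strictly between $453.7k and $670.5k — overbidding then wins at a price above your value.
$58.5k: below both → same outcome either way.
$764.1k: above both → same outcome either way.
$357.4k: below both → same outcome either way.
$769.9k: above both → same outcome either way.
$244.7k: below both → same outcome either way.
Count: 0.

0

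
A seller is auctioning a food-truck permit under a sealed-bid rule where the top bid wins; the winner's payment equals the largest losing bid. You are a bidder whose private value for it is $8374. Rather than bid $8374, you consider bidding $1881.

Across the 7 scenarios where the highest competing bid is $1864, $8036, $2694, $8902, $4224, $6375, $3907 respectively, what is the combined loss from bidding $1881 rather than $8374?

The deviation costs you only when the competing bid falls strictly between $1881 and $8374; elsewhere both bids give the same outcome.
$1864: outcomes coincide → loss $0.
$8036: truthful payoff $338, deviation payoff $0 → loss $338.
$2694: truthful payoff $5680, deviation payoff $0 → loss $5680.
$8902: outcomes coincide → loss $0.
$4224: truthful payoff $4150, deviation payoff $0 → loss $4150.
$6375: truthful payoff $1999, deviation payoff $0 → loss $1999.
$3907: truthful payoff $4467, deviation payoff $0 → loss $4467.
Total loss = $338 + $5680 + $4150 + $1999 + $4467 = $16634.
In a second-price auction your bid sets only whether you win, not what you pay, so bidding your true value is weakly dominant.

$16634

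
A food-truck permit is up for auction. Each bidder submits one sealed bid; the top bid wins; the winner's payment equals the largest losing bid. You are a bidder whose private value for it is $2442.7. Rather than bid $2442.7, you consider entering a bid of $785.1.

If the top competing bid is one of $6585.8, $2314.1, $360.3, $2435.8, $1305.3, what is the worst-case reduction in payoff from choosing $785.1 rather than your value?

$6585.8: same outcome either way → loss $0.
$2314.1: truthful gives $128.6, deviation gives $0 → loss $128.6.
$360.3: same outcome either way → loss $0.
$2435.8: truthful gives $6.9, deviation gives $0 → loss $6.9.
$1305.3: truthful gives $1137.4, deviation gives $0 → loss $1137.4.
Maximum loss: $1137.4.

$1137.4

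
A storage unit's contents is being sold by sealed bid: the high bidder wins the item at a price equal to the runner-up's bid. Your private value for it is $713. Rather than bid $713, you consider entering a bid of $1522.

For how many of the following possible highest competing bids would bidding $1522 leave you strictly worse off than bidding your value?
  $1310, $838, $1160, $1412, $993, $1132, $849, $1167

The deviation hurts exactly when the highest competing bid lies strictly between $713 and $1522 — overbidding then wins at a price above your value.
$1310: inside the interval → strictly worse (loss $597).
$838: inside the interval → strictly worse (loss $125).
$1160: inside the interval → strictly worse (loss $447).
$1412: inside the interval → strictly worse (loss $699).
$993: inside the interval → strictly worse (loss $280).
$1132: inside the interval → strictly worse (loss $419).
$849: inside the interval → strictly worse (loss $136).
$1167: inside the interval → strictly worse (loss $454).
Count: 8.

8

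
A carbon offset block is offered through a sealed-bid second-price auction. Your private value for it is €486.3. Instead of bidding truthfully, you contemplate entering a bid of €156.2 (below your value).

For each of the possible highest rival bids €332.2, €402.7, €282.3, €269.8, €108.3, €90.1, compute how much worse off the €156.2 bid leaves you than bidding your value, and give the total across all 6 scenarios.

€658.2

The deviation costs you only when the competing bid falls strictly between €156.2 and €486.3; elsewhere both bids give the same outcome.
€332.2: truthful payoff €154.1, deviation payoff €0 → loss €154.1.
€402.7: truthful payoff €83.6, deviation payoff €0 → loss €83.6.
€282.3: truthful payoff €204, deviation payoff €0 → loss €204.
€269.8: truthful payoff €216.5, deviation payoff €0 → loss €216.5.
€108.3: outcomes coincide → loss €0.
€90.1: outcomes coincide → loss €0.
Total loss = €154.1 + €83.6 + €204 + €216.5 = €658.2.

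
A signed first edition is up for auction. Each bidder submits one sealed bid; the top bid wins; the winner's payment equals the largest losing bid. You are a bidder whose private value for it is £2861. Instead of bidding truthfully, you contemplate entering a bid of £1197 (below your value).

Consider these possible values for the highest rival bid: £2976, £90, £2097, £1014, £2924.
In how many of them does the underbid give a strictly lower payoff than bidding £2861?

1

The deviation hurts exactly when the highest competing bid lies strictly between £1197 and £2861 — underbidding then forfeits a profitable win.
£2976: above both → same outcome either way.
£90: below both → same outcome either way.
£2097: inside the interval → strictly worse (loss £764).
£1014: below both → same outcome either way.
£2924: above both → same outcome either way.
Count: 1.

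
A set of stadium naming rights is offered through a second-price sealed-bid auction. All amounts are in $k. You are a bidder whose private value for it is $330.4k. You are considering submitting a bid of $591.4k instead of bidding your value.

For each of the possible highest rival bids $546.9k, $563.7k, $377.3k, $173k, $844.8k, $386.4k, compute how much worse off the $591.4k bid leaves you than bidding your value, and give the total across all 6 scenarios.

$552.7k

The deviation costs you only when the competing bid falls strictly between $330.4k and $591.4k; elsewhere both bids give the same outcome.
$546.9k: truthful payoff $0k, deviation payoff −$216.5k → loss $216.5k.
$563.7k: truthful payoff $0k, deviation payoff −$233.3k → loss $233.3k.
$377.3k: truthful payoff $0k, deviation payoff −$46.9k → loss $46.9k.
$173k: outcomes coincide → loss $0k.
$844.8k: outcomes coincide → loss $0k.
$386.4k: truthful payoff $0k, deviation payoff −$56k → loss $56k.
Total loss = $216.5k + $233.3k + $46.9k + $56k = $552.7k.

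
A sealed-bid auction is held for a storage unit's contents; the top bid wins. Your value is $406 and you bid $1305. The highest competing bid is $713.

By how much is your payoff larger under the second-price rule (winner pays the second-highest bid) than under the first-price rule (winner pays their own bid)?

You have the highest bid, so you win under either rule.
Second-price: pay $713 → payoff −$307.
First-price: pay your own bid $1305 → payoff −$899.
Difference = −$307 − (−$899) = $592.

$592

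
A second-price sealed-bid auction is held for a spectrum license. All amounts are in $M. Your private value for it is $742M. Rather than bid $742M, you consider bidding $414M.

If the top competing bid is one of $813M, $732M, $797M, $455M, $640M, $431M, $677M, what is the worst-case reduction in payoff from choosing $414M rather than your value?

$813M: same outcome either way → loss $0M.
$732M: truthful gives $10M, deviation gives $0M → loss $10M.
$797M: same outcome either way → loss $0M.
$455M: truthful gives $287M, deviation gives $0M → loss $287M.
$640M: truthful gives $102M, deviation gives $0M → loss $102M.
$431M: truthful gives $311M, deviation gives $0M → loss $311M.
$677M: truthful gives $65M, deviation gives $0M → loss $65M.
Maximum loss: $311M.

$311M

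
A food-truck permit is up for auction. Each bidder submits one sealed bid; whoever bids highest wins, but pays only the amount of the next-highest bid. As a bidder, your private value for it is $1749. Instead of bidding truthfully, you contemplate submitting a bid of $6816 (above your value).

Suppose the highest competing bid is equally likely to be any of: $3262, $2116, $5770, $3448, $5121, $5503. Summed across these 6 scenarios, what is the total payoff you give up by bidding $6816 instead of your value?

$14726

The deviation costs you only when the competing bid falls strictly between $1749 and $6816; elsewhere both bids give the same outcome.
$3262: truthful payoff $0, deviation payoff −$1513 → loss $1513.
$2116: truthful payoff $0, deviation payoff −$367 → loss $367.
$5770: truthful payoff $0, deviation payoff −$4021 → loss $4021.
$3448: truthful payoff $0, deviation payoff −$1699 → loss $1699.
$5121: truthful payoff $0, deviation payoff −$3372 → loss $3372.
$5503: truthful payoff $0, deviation payoff −$3754 → loss $3754.
Total loss = $1513 + $367 + $4021 + $1699 + $3372 + $3754 = $14726.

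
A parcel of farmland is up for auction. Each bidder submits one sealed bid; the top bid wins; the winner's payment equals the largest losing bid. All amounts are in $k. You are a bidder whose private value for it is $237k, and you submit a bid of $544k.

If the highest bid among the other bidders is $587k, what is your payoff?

$0k

Your bid $544k is below the highest competing bid $587k, so you lose.
A losing bidder pays nothing and receives nothing: payoff = $0k.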